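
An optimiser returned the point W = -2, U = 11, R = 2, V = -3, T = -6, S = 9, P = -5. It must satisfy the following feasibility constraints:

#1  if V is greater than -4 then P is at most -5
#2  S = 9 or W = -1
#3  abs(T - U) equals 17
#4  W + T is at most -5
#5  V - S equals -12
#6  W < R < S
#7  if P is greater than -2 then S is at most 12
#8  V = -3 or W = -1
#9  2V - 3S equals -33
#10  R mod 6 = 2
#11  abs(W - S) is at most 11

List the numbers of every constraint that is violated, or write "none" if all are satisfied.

#1 V = -3 > -4, so we need P ≤ -5; P = -5 ≤ -5  ✔
#2 S = 9 = 9 (first disjunct)  ✔
#3 abs(-6 - 11) = 17  ✔
#4 W + T = -2 + (-6) = -8; -8 ≤ -5  ✔
#5 V - S = -3 - 9 = -12  ✔
#6 values -2 < 2 < 9  ✔
#7 P = -5, not > -2; antecedent false, conditional vacuously true  ✔
#8 V = -3 = -3 (first disjunct)  ✔
#9 2V - 3S = 2(-3) - 3(9) = -33  ✔
#10 2 mod 6 = 2  ✔
#11 abs(-2 - 9) = 11; 11 ≤ 11  ✔

Yes — all constraints hold.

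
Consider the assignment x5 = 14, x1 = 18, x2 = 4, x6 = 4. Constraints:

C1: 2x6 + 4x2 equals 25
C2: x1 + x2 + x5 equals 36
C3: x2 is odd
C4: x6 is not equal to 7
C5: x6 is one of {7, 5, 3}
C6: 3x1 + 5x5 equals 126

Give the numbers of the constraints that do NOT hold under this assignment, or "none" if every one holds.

Violated: 1, 3, 5, and 6.

C1: 2x6 + 4x2 = 2(4) + 4(4) = 24, not 25 — does not hold.
C2: x1 + x2 + x5 = 18 + 4 + 14 = 36 — holds.
C3: x2 = 4 is even — does not hold.
C4: x6 = 4, and 4 ≠ 7 — holds.
C5: x6 = 4 is not in {7, 5, 3} — does not hold.
C6: 3x1 + 5x5 = 3(18) + 5(14) = 124, not 126 — does not hold.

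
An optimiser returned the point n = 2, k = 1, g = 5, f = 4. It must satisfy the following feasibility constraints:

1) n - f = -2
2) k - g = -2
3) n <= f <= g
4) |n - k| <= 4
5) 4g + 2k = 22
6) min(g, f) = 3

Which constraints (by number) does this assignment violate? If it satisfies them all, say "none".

1) n - f = 2 - 4 = -2  true
2) k - g = 1 - 5 = -4, not -2  false
3) values 2 <= 4 <= 5  true
4) |2 - 1| = 1; 1 ≤ 4  true
5) 4g + 2k = 4(5) + 2(1) = 22  true
6) min(5, 4) = 4, not 3  false

Constraints 2 and 6 are violated.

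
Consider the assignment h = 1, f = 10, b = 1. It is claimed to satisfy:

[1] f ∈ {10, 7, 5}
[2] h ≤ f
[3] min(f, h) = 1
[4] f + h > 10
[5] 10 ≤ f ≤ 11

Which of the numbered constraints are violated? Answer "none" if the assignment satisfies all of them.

[1] f = 10 is in {10, 7, 5} — OK.
[2] h = 1, f = 10; 1 ≤ 10 — OK.
[3] min(10, 1) = 1 — OK.
[4] f + h = 10 + 1 = 11; 11 > 10 — OK.
[5] f = 10 lies in [10, 11] — OK.

No violations.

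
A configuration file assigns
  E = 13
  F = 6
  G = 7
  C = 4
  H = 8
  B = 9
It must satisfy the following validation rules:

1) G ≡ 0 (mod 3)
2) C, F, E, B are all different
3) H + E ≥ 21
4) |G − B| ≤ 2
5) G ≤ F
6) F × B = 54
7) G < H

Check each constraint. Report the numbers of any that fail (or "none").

Constraints 1, 5 are violated.

1) 7 mod 3 = 1, not 0  false
2) values 4, 6, 13, 9 are pairwise distinct  true
3) H + E = 8 + 13 = 21; 21 ≥ 21  true
4) |7 − 9| = 2; 2 ≤ 2  true
5) G = 7, F = 6; 7 > 6 (want ≤)  false
6) F × B = 6 × 9 = 54  true
7) G = 7, H = 8; 7 < 8  true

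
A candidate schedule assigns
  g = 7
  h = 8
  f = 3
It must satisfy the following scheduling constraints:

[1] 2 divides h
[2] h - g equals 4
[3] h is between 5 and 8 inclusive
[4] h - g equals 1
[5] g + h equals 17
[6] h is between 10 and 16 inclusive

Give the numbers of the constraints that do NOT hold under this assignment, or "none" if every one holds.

[1] 8 / 2 = 4, so 2 divides 8 — OK.
[2] h - g = 8 - 7 = 1, not 4 — violated.
[3] h = 8 lies in [5, 8] — OK.
[4] h - g = 8 - 7 = 1 — OK.
[5] g + h = 7 + 8 = 15, not 17 — violated.
[6] h = 8 is outside [10, 16] — violated.

Constraints 2, 5, 6 are violated.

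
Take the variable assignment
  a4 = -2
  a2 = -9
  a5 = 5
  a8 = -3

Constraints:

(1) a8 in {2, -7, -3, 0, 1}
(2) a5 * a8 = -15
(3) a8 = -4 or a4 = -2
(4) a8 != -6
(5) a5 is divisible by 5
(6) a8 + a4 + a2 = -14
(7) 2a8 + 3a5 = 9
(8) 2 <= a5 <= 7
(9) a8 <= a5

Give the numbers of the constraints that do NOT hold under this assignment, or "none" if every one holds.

(1) a8 = -3 is in {2, -7, -3, 0, 1} — holds.
(2) a5 * a8 = 5 * (-3) = -15 — holds.
(3) a8 = -3 ≠ -4, but a4 = -2 = -2 (second disjunct) — holds.
(4) a8 = -3, and -3 ≠ -6 — holds.
(5) 5 / 5 = 1, so 5 divides 5 — holds.
(6) a8 + a4 + a2 = -3 + (-2) + (-9) = -14 — holds.
(7) 2a8 + 3a5 = 2(-3) + 3(5) = 9 — holds.
(8) a5 = 5 lies in [2, 7] — holds.
(9) a8 = -3, a5 = 5; -3 ≤ 5 — holds.

No violations.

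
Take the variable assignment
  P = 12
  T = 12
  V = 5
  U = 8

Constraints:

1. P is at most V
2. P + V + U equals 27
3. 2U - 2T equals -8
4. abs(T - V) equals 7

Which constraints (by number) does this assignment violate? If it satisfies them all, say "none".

No — constraints 1 and 2 are not satisfied.

1. P = 12, V = 5; 12 > 5 (want ≤)  fails
2. P + V + U = 12 + 5 + 8 = 25, not 27  fails
3. 2U - 2T = 2(8) - 2(12) = -8  holds
4. abs(12 - 5) = 7  holds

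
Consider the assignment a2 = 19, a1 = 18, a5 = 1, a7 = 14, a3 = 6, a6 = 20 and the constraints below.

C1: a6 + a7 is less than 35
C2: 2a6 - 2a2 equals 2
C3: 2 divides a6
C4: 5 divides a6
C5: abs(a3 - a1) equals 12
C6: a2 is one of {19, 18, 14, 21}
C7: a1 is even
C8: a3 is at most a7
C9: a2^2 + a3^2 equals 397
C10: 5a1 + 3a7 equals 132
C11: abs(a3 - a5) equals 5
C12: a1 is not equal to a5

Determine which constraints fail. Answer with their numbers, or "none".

C1: a6 + a7 = 20 + 14 = 34; 34 < 35 — holds.
C2: 2a6 - 2a2 = 2(20) - 2(19) = 2 — holds.
C3: 20 / 2 = 10, so 2 divides 20 — holds.
C4: 20 / 5 = 4, so 5 divides 20 — holds.
C5: abs(6 - 18) = 12 — holds.
C6: a2 = 19 is in {19, 18, 14, 21} — holds.
C7: a1 = 18 is even — holds.
C8: a3 = 6, a7 = 14; 6 ≤ 14 — holds.
C9: a2^2 + a3^2 = 19^2 + 6^2 = 361 + 36 = 397 — holds.
C10: 5a1 + 3a7 = 5(18) + 3(14) = 132 — holds.
C11: abs(6 - 1) = 5 — holds.
C12: a1 = 18, a5 = 1; distinct — holds.

All constraints are satisfied.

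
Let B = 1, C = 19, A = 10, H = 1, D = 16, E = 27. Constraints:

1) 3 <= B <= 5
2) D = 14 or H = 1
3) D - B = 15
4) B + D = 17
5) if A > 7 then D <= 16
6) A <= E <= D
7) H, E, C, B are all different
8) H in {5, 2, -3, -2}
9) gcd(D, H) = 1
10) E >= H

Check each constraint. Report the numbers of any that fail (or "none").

1) B = 1 is outside [3, 5] — violated.
2) D = 16 ≠ 14, but H = 1 = 1 (second disjunct) — OK.
3) D - B = 16 - 1 = 15 — OK.
4) B + D = 1 + 16 = 17 — OK.
5) A = 10 > 7, so we need D ≤ 16; D = 16 ≤ 16 — OK.
6) values 10, 27, 16; E = 27 is not <= D = 16 — violated.
7) H = B = 1, not all different — violated.
8) H = 1 is not in {5, 2, -3, -2} — violated.
9) gcd(16, 1) = 1 — OK.
10) E = 27, H = 1; 27 ≥ 1 — OK.

No — constraints 1, 6, 7, and 8 are not satisfied.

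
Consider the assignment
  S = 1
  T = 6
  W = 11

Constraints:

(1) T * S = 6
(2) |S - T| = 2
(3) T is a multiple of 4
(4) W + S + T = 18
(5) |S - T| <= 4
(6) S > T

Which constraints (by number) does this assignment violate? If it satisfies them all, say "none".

No — constraints 2, 3, 5, 6 are not satisfied.

(1) T * S = 6 * 1 = 6 — holds.
(2) |1 - 6| = 5, not 2 — does not hold.
(3) 6 = 4*1 + 2, so 4 does not divide 6 — does not hold.
(4) W + S + T = 11 + 1 + 6 = 18 — holds.
(5) |1 - 6| = 5; 5 > 4, exceeds bound 4 — does not hold.
(6) S = 1, T = 6; 1 ≤ 6 (want >) — does not hold.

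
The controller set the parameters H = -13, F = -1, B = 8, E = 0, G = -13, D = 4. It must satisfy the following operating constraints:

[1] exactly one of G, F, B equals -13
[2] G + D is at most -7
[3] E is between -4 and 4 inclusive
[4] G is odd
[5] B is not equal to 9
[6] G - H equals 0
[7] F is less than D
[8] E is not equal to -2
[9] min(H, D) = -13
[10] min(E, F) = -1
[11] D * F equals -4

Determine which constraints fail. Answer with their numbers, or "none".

[1] G=-13, F=-1, B=8; 1 of them equals -13  OK
[2] G + D = -13 + 4 = -9; -9 ≤ -7  OK
[3] E = 0 lies in [-4, 4]  OK
[4] G = -13 is odd  OK
[5] B = 8, and 8 ≠ 9  OK
[6] G - H = -13 - (-13) = 0  OK
[7] F = -1, D = 4; -1 < 4  OK
[8] E = 0, and 0 ≠ -2  OK
[9] min(-13, 4) = -13  OK
[10] min(0, -1) = -1  OK
[11] D * F = 4 * (-1) = -4  OK

The assignment satisfies every constraint.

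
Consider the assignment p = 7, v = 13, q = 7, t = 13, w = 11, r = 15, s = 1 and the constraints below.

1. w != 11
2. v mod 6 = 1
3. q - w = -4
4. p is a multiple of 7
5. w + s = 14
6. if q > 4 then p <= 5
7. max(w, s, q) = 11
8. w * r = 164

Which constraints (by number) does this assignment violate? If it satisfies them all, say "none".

Constraints 1, 5, 6, 8 do not hold.

1. w = 11, but 11 is required to differ  ✘
2. 13 mod 6 = 1  ✔
3. q - w = 7 - 11 = -4  ✔
4. 7 / 7 = 1, so 7 divides 7  ✔
5. w + s = 11 + 1 = 12, not 14  ✘
6. q = 7 > 4, so we need p ≤ 5; but p = 7 > 5  ✘
7. max(11, 1, 7) = 11  ✔
8. w * r = 11 * 15 = 165, not 164  ✘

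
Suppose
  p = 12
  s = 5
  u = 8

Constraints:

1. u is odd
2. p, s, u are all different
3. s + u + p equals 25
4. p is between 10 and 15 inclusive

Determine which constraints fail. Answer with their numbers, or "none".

1. u = 8 is even  ✗
2. values 12, 5, 8 are pairwise distinct  ✓
3. s + u + p = 5 + 8 + 12 = 25  ✓
4. p = 12 lies in [10, 15]  ✓

No — constraint 1 is not satisfied.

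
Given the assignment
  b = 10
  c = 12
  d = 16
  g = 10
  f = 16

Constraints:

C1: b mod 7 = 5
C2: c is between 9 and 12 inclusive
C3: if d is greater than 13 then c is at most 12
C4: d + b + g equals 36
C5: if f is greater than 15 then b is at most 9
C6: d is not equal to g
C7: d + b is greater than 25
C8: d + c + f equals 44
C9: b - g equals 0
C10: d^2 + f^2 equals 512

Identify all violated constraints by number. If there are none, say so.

Constraints 1 and 5 are violated.

C1: 10 mod 7 = 3, not 5 — violated.
C2: c = 12 lies in [9, 12] — OK.
C3: d = 16 > 13, so we need c ≤ 12; c = 12 ≤ 12 — OK.
C4: d + b + g = 16 + 10 + 10 = 36 — OK.
C5: f = 16 > 15, so we need b ≤ 9; but b = 10 > 9 — violated.
C6: d = 16, g = 10; distinct — OK.
C7: d + b = 16 + 10 = 26; 26 > 25 — OK.
C8: d + c + f = 16 + 12 + 16 = 44 — OK.
C9: b - g = 10 - 10 = 0 — OK.
C10: d^2 + f^2 = 16^2 + 16^2 = 256 + 256 = 512 — OK.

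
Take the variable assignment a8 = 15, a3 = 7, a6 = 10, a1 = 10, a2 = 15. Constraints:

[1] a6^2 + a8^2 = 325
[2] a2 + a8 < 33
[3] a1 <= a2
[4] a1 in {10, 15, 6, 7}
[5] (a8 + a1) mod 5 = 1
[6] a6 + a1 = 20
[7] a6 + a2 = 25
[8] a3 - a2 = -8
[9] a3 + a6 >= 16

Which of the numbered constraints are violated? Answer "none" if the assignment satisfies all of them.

No — constraint 5 is not satisfied.

[1] a6^2 + a8^2 = 10^2 + 15^2 = 100 + 225 = 325  true
[2] a2 + a8 = 15 + 15 = 30; 30 < 33  true
[3] a1 = 10, a2 = 15; 10 ≤ 15  true
[4] a1 = 10 is in {10, 15, 6, 7}  true
[5] a8 + a1 = 25; 25 mod 5 = 0, not 1  false
[6] a6 + a1 = 10 + 10 = 20  true
[7] a6 + a2 = 10 + 15 = 25  true
[8] a3 - a2 = 7 - 15 = -8  true
[9] a3 + a6 = 7 + 10 = 17; 17 ≥ 16  true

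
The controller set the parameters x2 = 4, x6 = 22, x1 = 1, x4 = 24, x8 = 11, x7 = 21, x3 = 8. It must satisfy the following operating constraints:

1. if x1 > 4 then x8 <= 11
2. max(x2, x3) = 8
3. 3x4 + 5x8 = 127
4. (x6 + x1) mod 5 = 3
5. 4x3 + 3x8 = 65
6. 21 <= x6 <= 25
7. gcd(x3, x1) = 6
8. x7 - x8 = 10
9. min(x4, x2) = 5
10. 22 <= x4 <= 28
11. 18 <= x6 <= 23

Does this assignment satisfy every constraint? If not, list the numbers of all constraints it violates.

1. x1 = 1, not > 4; antecedent false, conditional vacuously true  ✓
2. max(4, 8) = 8  ✓
3. 3x4 + 5x8 = 3(24) + 5(11) = 127  ✓
4. x6 + x1 = 23; 23 mod 5 = 3  ✓
5. 4x3 + 3x8 = 4(8) + 3(11) = 65  ✓
6. x6 = 22 lies in [21, 25]  ✓
7. gcd(8, 1) = 1, not 6  ✗
8. x7 - x8 = 21 - 11 = 10  ✓
9. min(24, 4) = 4, not 5  ✗
10. x4 = 24 lies in [22, 28]  ✓
11. x6 = 22 lies in [18, 23]  ✓

Violated: 7, 9.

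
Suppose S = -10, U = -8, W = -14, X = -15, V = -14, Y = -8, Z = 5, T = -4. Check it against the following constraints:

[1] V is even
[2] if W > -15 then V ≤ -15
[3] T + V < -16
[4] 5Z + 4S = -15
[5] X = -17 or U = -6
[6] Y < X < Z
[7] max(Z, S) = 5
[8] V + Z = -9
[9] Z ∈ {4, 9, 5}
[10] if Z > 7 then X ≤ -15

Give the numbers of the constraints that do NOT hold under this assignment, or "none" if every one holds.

[1] V = -14 is even  true
[2] W = -14 > -15, so we need V ≤ -15; but V = -14 > -15  false
[3] T + V = -4 + (-14) = -18; -18 < -16  true
[4] 5Z + 4S = 5(5) + 4(-10) = -15  true
[5] X = -15 ≠ -17 and U = -8 ≠ -6; both disjuncts false  false
[6] values -8, -15, 5; Y = -8 is not < X = -15  false
[7] max(5, -10) = 5  true
[8] V + Z = -14 + 5 = -9  true
[9] Z = 5 is in {4, 9, 5}  true
[10] Z = 5, not > 7; antecedent false, conditional vacuously true  true

Constraints 2, 5, 6 are violated.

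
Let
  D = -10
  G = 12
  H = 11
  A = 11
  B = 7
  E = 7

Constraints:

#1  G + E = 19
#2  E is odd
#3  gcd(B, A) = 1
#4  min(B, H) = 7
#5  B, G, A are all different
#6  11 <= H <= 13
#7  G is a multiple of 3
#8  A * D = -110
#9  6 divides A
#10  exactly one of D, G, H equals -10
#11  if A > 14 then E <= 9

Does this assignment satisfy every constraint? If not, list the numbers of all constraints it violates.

Constraint 9 does not hold.

#1 G + E = 12 + 7 = 19 — holds.
#2 E = 7 is odd — holds.
#3 gcd(7, 11) = 1 — holds.
#4 min(7, 11) = 7 — holds.
#5 values 7, 12, 11 are pairwise distinct — holds.
#6 H = 11 lies in [11, 13] — holds.
#7 12 / 3 = 4, so 3 divides 12 — holds.
#8 A * D = 11 * (-10) = -110 — holds.
#9 11 = 6*1 + 5, so 6 does not divide 11 — does not hold.
#10 D=-10, G=12, H=11; 1 of them equals -10 — holds.
#11 A = 11, not > 14; antecedent false, conditional vacuously true — holds.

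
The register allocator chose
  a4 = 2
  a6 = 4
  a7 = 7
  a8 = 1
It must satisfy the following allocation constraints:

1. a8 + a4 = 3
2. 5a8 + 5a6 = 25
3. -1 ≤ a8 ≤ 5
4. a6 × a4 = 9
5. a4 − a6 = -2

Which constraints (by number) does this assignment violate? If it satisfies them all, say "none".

1. a8 + a4 = 1 + 2 = 3 — satisfied.
2. 5a8 + 5a6 = 5(1) + 5(4) = 25 — satisfied.
3. a8 = 1 lies in [-1, 5] — satisfied.
4. a6 × a4 = 4 × 2 = 8, not 9 — violated.
5. a4 − a6 = 2 − 4 = -2 — satisfied.

No — constraint 4 is not satisfied.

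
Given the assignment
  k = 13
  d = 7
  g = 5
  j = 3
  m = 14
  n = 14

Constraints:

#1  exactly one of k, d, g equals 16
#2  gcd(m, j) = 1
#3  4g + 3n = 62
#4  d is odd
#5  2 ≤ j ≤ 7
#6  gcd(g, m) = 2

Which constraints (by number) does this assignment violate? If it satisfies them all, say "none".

Constraints 1, 6 are violated.

#1 k=13, d=7, g=5; 0 of them equal 16, not exactly one  fails
#2 gcd(14, 3) = 1  holds
#3 4g + 3n = 4(5) + 3(14) = 62  holds
#4 d = 7 is odd  holds
#5 j = 3 lies in [2, 7]  holds
#6 gcd(5, 14) = 1, not 2  fails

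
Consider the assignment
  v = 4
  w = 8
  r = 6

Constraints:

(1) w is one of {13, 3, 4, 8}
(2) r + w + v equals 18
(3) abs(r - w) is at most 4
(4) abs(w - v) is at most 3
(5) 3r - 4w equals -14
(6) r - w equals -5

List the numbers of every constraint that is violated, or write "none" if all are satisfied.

Constraints 4 and 6 are violated.

(1) w = 8 is in {13, 3, 4, 8} — holds.
(2) r + w + v = 6 + 8 + 4 = 18 — holds.
(3) abs(6 - 8) = 2; 2 ≤ 4 — holds.
(4) abs(8 - 4) = 4; 4 > 3, exceeds bound 3 — does not hold.
(5) 3r - 4w = 3(6) - 4(8) = -14 — holds.
(6) r - w = 6 - 8 = -2, not -5 — does not hold.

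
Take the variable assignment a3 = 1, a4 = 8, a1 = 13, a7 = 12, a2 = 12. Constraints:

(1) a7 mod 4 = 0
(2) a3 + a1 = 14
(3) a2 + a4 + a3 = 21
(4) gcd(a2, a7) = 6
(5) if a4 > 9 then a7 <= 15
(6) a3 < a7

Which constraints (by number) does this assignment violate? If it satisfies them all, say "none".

(1) 12 mod 4 = 0 — satisfied.
(2) a3 + a1 = 1 + 13 = 14 — satisfied.
(3) a2 + a4 + a3 = 12 + 8 + 1 = 21 — satisfied.
(4) gcd(12, 12) = 12, not 6 — violated.
(5) a4 = 8, not > 9; antecedent false, conditional vacuously true — satisfied.
(6) a3 = 1, a7 = 12; 1 < 12 — satisfied.

Violated: 4.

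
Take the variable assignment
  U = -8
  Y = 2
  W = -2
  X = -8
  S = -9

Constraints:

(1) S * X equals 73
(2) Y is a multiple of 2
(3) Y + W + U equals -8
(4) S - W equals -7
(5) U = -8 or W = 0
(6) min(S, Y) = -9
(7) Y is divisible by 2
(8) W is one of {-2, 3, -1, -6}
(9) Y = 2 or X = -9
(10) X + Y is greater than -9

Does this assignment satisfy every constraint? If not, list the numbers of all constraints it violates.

The assignment fails constraint 1.

(1) S * X = -9 * (-8) = 72, not 73  ✗
(2) 2 / 2 = 1, so 2 divides 2  ✓
(3) Y + W + U = 2 + (-2) + (-8) = -8  ✓
(4) S - W = -9 - (-2) = -7  ✓
(5) U = -8 = -8 (first disjunct)  ✓
(6) min(-9, 2) = -9  ✓
(7) 2 / 2 = 1, so 2 divides 2  ✓
(8) W = -2 is in {-2, 3, -1, -6}  ✓
(9) Y = 2 = 2 (first disjunct)  ✓
(10) X + Y = -8 + 2 = -6; -6 > -9  ✓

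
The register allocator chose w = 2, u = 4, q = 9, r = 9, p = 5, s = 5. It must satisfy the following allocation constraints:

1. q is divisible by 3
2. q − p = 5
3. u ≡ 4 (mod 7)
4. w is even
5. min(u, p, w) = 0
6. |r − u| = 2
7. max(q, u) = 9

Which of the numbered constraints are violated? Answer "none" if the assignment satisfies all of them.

1. 9 / 3 = 3, so 3 divides 9 — OK.
2. q − p = 9 − 5 = 4, not 5 — violated.
3. 4 mod 7 = 4 — OK.
4. w = 2 is even — OK.
5. min(4, 5, 2) = 2, not 0 — violated.
6. |9 − 4| = 5, not 2 — violated.
7. max(9, 4) = 9 — OK.

The assignment fails constraints 2, 5, 6.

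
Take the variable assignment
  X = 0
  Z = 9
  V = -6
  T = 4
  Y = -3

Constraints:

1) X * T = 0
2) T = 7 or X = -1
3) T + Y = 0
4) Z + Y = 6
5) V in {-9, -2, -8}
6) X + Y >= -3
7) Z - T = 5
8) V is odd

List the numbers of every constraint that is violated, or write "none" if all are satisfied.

Violated: 2, 3, 5, and 8.

1) X * T = 0 * 4 = 0 — satisfied.
2) T = 4 ≠ 7 and X = 0 ≠ -1; both disjuncts false — violated.
3) T + Y = 4 + (-3) = 1, not 0 — violated.
4) Z + Y = 9 + (-3) = 6 — satisfied.
5) V = -6 is not in {-9, -2, -8} — violated.
6) X + Y = 0 + (-3) = -3; -3 ≥ -3 — satisfied.
7) Z - T = 9 - 4 = 5 — satisfied.
8) V = -6 is even — violated.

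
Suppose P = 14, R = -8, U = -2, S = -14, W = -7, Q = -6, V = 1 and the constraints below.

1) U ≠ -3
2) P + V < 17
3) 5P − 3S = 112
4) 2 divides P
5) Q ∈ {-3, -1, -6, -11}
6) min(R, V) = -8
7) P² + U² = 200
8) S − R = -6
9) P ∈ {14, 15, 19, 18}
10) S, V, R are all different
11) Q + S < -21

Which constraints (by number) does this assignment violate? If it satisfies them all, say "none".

1) U = -2, and -2 ≠ -3 — satisfied.
2) P + V = 14 + 1 = 15; 15 < 17 — satisfied.
3) 5P − 3S = 5(14) − 3(-14) = 112 — satisfied.
4) 14 / 2 = 7, so 2 divides 14 — satisfied.
5) Q = -6 is in {-3, -1, -6, -11} — satisfied.
6) min(-8, 1) = -8 — satisfied.
7) P² + U² = 14² + (-2)² = 196 + 4 = 200 — satisfied.
8) S − R = -14 − (-8) = -6 — satisfied.
9) P = 14 is in {14, 15, 19, 18} — satisfied.
10) values -14, 1, -8 are pairwise distinct — satisfied.
11) Q + S = -6 + (-14) = -20; -20 ≥ -21, bound -21 not met — violated.

The assignment fails constraint 11.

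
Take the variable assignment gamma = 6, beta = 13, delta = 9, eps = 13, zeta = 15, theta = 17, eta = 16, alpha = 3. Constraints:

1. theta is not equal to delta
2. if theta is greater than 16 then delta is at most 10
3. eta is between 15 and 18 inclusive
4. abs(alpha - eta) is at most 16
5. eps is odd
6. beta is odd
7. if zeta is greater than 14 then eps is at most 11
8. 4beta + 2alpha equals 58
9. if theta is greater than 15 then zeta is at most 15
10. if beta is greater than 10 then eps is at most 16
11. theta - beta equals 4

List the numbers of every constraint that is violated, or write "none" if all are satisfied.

Constraint 7 does not hold.

1. theta = 17, delta = 9; distinct — satisfied.
2. theta = 17 > 16, so we need delta ≤ 10; delta = 9 ≤ 10 — satisfied.
3. eta = 16 lies in [15, 18] — satisfied.
4. abs(3 - 16) = 13; 13 ≤ 16 — satisfied.
5. eps = 13 is odd — satisfied.
6. beta = 13 is odd — satisfied.
7. zeta = 15 > 14, so we need eps ≤ 11; but eps = 13 > 11 — violated.
8. 4beta + 2alpha = 4(13) + 2(3) = 58 — satisfied.
9. theta = 17 > 15, so we need zeta ≤ 15; zeta = 15 ≤ 15 — satisfied.
10. beta = 13 > 10, so we need eps ≤ 16; eps = 13 ≤ 16 — satisfied.
11. theta - beta = 17 - 13 = 4 — satisfied.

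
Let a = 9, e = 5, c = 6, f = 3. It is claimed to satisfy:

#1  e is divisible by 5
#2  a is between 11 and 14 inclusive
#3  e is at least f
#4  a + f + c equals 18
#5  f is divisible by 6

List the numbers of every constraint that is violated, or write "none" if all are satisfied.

#1 5 / 5 = 1, so 5 divides 5  true
#2 a = 9 is outside [11, 14]  false
#3 e = 5, f = 3; 5 ≥ 3  true
#4 a + f + c = 9 + 3 + 6 = 18  true
#5 3 = 6*0 + 3, so 6 does not divide 3  false

Constraints 2, 5 are violated.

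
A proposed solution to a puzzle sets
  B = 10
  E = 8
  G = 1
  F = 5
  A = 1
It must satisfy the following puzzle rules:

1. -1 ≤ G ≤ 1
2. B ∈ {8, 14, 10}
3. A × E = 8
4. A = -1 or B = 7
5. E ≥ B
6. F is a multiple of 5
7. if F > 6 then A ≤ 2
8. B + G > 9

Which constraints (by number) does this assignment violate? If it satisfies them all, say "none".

1. G = 1 lies in [-1, 1] — holds.
2. B = 10 is in {8, 14, 10} — holds.
3. A × E = 1 × 8 = 8 — holds.
4. A = 1 ≠ -1 and B = 10 ≠ 7; both disjuncts false — fails.
5. E = 8, B = 10; 8 < 10 (want ≥) — fails.
6. 5 / 5 = 1, so 5 divides 5 — holds.
7. F = 5, not > 6; antecedent false, conditional vacuously true — holds.
8. B + G = 10 + 1 = 11; 11 > 9 — holds.

The assignment fails constraints 4 and 5.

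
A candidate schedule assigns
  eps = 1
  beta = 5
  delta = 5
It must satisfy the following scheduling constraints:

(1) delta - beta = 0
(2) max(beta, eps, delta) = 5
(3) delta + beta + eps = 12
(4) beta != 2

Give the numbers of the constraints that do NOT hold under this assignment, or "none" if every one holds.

Constraint 3 is violated.

(1) delta - beta = 5 - 5 = 0 — satisfied.
(2) max(5, 1, 5) = 5 — satisfied.
(3) delta + beta + eps = 5 + 5 + 1 = 11, not 12 — violated.
(4) beta = 5, and 5 ≠ 2 — satisfied.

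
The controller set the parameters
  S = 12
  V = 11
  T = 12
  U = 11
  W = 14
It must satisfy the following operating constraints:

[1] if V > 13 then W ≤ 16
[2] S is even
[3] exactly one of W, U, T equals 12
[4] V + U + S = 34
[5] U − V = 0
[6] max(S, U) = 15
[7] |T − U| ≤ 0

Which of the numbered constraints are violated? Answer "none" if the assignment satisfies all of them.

Constraints 6 and 7 do not hold.

[1] V = 11, not > 13; antecedent false, conditional vacuously true  yes
[2] S = 12 is even  yes
[3] W=14, U=11, T=12; 1 of them equals 12  yes
[4] V + U + S = 11 + 11 + 12 = 34  yes
[5] U − V = 11 − 11 = 0  yes
[6] max(12, 11) = 12, not 15  no
[7] |12 − 11| = 1; 1 > 0, exceeds bound 0  no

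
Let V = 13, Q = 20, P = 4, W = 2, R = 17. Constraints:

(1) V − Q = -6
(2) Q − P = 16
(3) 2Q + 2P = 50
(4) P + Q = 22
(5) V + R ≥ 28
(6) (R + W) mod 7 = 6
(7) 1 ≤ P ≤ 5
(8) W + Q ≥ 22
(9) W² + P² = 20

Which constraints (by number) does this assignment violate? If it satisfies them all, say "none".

(1) V − Q = 13 − 20 = -7, not -6 — violated.
(2) Q − P = 20 − 4 = 16 — OK.
(3) 2Q + 2P = 2(20) + 2(4) = 48, not 50 — violated.
(4) P + Q = 4 + 20 = 24, not 22 — violated.
(5) V + R = 13 + 17 = 30; 30 ≥ 28 — OK.
(6) R + W = 19; 19 mod 7 = 5, not 6 — violated.
(7) P = 4 lies in [1, 5] — OK.
(8) W + Q = 2 + 20 = 22; 22 ≥ 22 — OK.
(9) W² + P² = 2² + 4² = 4 + 16 = 20 — OK.

No — constraints 1, 3, 4, 6 are not satisfied.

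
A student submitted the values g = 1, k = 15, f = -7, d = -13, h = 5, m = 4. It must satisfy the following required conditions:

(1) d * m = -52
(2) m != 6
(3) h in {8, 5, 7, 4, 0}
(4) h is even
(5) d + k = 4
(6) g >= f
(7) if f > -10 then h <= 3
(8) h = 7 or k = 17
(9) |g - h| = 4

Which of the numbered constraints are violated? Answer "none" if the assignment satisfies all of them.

Constraints 4, 5, 7, 8 do not hold.

(1) d * m = -13 * 4 = -52 — holds.
(2) m = 4, and 4 ≠ 6 — holds.
(3) h = 5 is in {8, 5, 7, 4, 0} — holds.
(4) h = 5 is odd — fails.
(5) d + k = -13 + 15 = 2, not 4 — fails.
(6) g = 1, f = -7; 1 ≥ -7 — holds.
(7) f = -7 > -10, so we need h ≤ 3; but h = 5 > 3 — fails.
(8) h = 5 ≠ 7 and k = 15 ≠ 17; both disjuncts false — fails.
(9) |1 - 5| = 4 — holds.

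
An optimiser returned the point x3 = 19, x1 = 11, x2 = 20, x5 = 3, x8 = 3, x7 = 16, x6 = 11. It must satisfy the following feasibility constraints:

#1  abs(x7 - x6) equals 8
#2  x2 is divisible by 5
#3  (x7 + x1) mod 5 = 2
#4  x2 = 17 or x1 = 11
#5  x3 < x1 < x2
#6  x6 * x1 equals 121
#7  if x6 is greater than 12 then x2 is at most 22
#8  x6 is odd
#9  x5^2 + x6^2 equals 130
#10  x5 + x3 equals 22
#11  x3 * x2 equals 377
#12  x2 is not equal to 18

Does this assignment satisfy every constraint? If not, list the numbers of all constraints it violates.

#1 abs(16 - 11) = 5, not 8  fails
#2 20 / 5 = 4, so 5 divides 20  holds
#3 x7 + x1 = 27; 27 mod 5 = 2  holds
#4 x2 = 20 ≠ 17, but x1 = 11 = 11 (second disjunct)  holds
#5 values 19, 11, 20; x3 = 19 is not < x1 = 11  fails
#6 x6 * x1 = 11 * 11 = 121  holds
#7 x6 = 11, not > 12; antecedent false, conditional vacuously true  holds
#8 x6 = 11 is odd  holds
#9 x5^2 + x6^2 = 3^2 + 11^2 = 9 + 121 = 130  holds
#10 x5 + x3 = 3 + 19 = 22  holds
#11 x3 * x2 = 19 * 20 = 380, not 377  fails
#12 x2 = 20, and 20 ≠ 18  holds

The assignment fails constraints 1, 5, and 11.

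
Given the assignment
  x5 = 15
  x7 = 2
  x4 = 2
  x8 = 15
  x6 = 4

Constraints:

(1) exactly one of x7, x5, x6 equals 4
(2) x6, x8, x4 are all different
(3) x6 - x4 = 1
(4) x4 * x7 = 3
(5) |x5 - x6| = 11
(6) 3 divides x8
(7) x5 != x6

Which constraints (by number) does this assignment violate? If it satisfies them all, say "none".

Violated: 3 and 4.

(1) x7=2, x5=15, x6=4; 1 of them equals 4  ✓
(2) values 4, 15, 2 are pairwise distinct  ✓
(3) x6 - x4 = 4 - 2 = 2, not 1  ✗
(4) x4 * x7 = 2 * 2 = 4, not 3  ✗
(5) |15 - 4| = 11  ✓
(6) 15 / 3 = 5, so 3 divides 15  ✓
(7) x5 = 15, x6 = 4; distinct  ✓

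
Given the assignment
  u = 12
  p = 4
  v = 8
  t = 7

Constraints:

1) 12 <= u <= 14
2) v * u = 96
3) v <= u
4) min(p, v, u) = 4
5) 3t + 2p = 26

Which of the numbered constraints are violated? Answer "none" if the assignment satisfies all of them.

1) u = 12 lies in [12, 14]  ✔
2) v * u = 8 * 12 = 96  ✔
3) v = 8, u = 12; 8 ≤ 12  ✔
4) min(4, 8, 12) = 4  ✔
5) 3t + 2p = 3(7) + 2(4) = 29, not 26  ✘

No — constraint 5 is not satisfied.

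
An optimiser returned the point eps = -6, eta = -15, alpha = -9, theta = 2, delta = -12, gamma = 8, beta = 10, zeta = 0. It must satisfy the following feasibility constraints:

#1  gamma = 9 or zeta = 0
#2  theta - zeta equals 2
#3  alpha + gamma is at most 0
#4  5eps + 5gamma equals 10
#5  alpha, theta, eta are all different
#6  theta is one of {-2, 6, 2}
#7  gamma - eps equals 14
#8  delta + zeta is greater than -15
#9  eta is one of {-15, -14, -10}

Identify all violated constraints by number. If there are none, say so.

#1 gamma = 8 ≠ 9, but zeta = 0 = 0 (second disjunct) — OK.
#2 theta - zeta = 2 - 0 = 2 — OK.
#3 alpha + gamma = -9 + 8 = -1; -1 ≤ 0 — OK.
#4 5eps + 5gamma = 5(-6) + 5(8) = 10 — OK.
#5 values -9, 2, -15 are pairwise distinct — OK.
#6 theta = 2 is in {-2, 6, 2} — OK.
#7 gamma - eps = 8 - (-6) = 14 — OK.
#8 delta + zeta = -12 + 0 = -12; -12 > -15 — OK.
#9 eta = -15 is in {-15, -14, -10} — OK.

No violations.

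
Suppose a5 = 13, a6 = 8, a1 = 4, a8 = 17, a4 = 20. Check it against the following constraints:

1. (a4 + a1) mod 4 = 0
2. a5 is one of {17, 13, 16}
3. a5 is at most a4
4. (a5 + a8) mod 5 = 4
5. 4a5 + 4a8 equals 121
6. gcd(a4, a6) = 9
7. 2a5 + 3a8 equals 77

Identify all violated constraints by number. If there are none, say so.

The assignment fails constraints 4, 5, and 6.

1. a4 + a1 = 24; 24 mod 4 = 0 — satisfied.
2. a5 = 13 is in {17, 13, 16} — satisfied.
3. a5 = 13, a4 = 20; 13 ≤ 20 — satisfied.
4. a5 + a8 = 30; 30 mod 5 = 0, not 4 — violated.
5. 4a5 + 4a8 = 4(13) + 4(17) = 120, not 121 — violated.
6. gcd(20, 8) = 4, not 9 — violated.
7. 2a5 + 3a8 = 2(13) + 3(17) = 77 — satisfied.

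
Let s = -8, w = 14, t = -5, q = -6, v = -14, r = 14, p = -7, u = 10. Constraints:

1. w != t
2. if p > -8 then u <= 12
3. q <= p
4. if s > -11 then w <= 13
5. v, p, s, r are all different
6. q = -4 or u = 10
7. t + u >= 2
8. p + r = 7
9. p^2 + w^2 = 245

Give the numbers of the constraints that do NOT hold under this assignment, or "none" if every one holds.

1. w = 14, t = -5; distinct  true
2. p = -7 > -8, so we need u ≤ 12; u = 10 ≤ 12  true
3. q = -6, p = -7; -6 > -7 (want ≤)  false
4. s = -8 > -11, so we need w ≤ 13; but w = 14 > 13  false
5. values -14, -7, -8, 14 are pairwise distinct  true
6. q = -6 ≠ -4, but u = 10 = 10 (second disjunct)  true
7. t + u = -5 + 10 = 5; 5 ≥ 2  true
8. p + r = -7 + 14 = 7  true
9. p^2 + w^2 = (-7)^2 + 14^2 = 49 + 196 = 245  true

Constraints 3, 4 do not hold.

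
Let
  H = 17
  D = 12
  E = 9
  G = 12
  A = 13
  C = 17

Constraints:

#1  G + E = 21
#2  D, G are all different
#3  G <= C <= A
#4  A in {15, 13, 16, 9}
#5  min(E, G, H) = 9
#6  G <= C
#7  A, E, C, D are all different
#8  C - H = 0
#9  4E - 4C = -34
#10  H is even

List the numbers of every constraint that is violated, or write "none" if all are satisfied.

The assignment fails constraints 2, 3, 9, and 10.

#1 G + E = 12 + 9 = 21  OK
#2 D = G = 12, not all different  FAIL
#3 values 12, 17, 13; C = 17 is not <= A = 13  FAIL
#4 A = 13 is in {15, 13, 16, 9}  OK
#5 min(9, 12, 17) = 9  OK
#6 G = 12, C = 17; 12 ≤ 17  OK
#7 values 13, 9, 17, 12 are pairwise distinct  OK
#8 C - H = 17 - 17 = 0  OK
#9 4E - 4C = 4(9) - 4(17) = -32, not -34  FAIL
#10 H = 17 is odd  FAIL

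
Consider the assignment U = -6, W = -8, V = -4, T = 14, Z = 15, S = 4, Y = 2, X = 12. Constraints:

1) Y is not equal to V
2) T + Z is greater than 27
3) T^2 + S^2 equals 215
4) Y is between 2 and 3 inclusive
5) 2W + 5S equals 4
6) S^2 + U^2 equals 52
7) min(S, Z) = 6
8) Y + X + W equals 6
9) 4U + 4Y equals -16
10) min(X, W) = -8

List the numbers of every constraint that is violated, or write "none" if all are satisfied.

The assignment fails constraints 3 and 7.

1) Y = 2, V = -4; distinct  OK
2) T + Z = 14 + 15 = 29; 29 > 27  OK
3) T^2 + S^2 = 14^2 + 4^2 = 196 + 16 = 212, not 215  FAIL
4) Y = 2 lies in [2, 3]  OK
5) 2W + 5S = 2(-8) + 5(4) = 4  OK
6) S^2 + U^2 = 4^2 + (-6)^2 = 16 + 36 = 52  OK
7) min(4, 15) = 4, not 6  FAIL
8) Y + X + W = 2 + 12 + (-8) = 6  OK
9) 4U + 4Y = 4(-6) + 4(2) = -16  OK
10) min(12, -8) = -8  OK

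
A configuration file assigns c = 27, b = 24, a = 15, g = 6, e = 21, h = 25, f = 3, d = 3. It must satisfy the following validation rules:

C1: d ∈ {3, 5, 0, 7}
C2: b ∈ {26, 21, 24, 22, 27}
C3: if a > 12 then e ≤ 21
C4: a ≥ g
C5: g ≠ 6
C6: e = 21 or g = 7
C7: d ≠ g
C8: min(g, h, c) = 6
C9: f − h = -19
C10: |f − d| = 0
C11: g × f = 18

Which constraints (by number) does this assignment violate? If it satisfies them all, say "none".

Constraints 5, 9 are violated.

C1: d = 3 is in {3, 5, 0, 7}  true
C2: b = 24 is in {26, 21, 24, 22, 27}  true
C3: a = 15 > 12, so we need e ≤ 21; e = 21 ≤ 21  true
C4: a = 15, g = 6; 15 ≥ 6  true
C5: g = 6, but 6 is required to differ  false
C6: e = 21 = 21 (first disjunct)  true
C7: d = 3, g = 6; distinct  true
C8: min(6, 25, 27) = 6  true
C9: f − h = 3 − 25 = -22, not -19  false
C10: |3 − 3| = 0  true
C11: g × f = 6 × 3 = 18  true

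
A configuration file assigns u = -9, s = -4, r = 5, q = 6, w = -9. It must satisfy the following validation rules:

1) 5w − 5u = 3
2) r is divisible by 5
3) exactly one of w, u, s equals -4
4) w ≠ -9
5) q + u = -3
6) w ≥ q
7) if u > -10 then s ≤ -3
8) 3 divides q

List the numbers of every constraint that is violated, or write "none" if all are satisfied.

1) 5w − 5u = 5(-9) − 5(-9) = 0, not 3 — does not hold.
2) 5 / 5 = 1, so 5 divides 5 — holds.
3) w=-9, u=-9, s=-4; 1 of them equals -4 — holds.
4) w = -9, but -9 is required to differ — does not hold.
5) q + u = 6 + (-9) = -3 — holds.
6) w = -9, q = 6; -9 < 6 (want ≥) — does not hold.
7) u = -9 > -10, so we need s ≤ -3; s = -4 ≤ -3 — holds.
8) 6 / 3 = 2, so 3 divides 6 — holds.

The assignment fails constraints 1, 4, and 6.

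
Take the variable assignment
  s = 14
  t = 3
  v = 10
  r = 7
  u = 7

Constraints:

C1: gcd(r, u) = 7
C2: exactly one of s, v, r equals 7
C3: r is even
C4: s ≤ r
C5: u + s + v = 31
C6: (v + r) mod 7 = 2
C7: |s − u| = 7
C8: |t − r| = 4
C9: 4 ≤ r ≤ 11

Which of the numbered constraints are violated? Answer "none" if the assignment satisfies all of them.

C1: gcd(7, 7) = 7 — holds.
C2: s=14, v=10, r=7; 1 of them equals 7 — holds.
C3: r = 7 is odd — fails.
C4: s = 14, r = 7; 14 > 7 (want ≤) — fails.
C5: u + s + v = 7 + 14 + 10 = 31 — holds.
C6: v + r = 17; 17 mod 7 = 3, not 2 — fails.
C7: |14 − 7| = 7 — holds.
C8: |3 − 7| = 4 — holds.
C9: r = 7 lies in [4, 11] — holds.

Constraints 3, 4, and 6 do not hold.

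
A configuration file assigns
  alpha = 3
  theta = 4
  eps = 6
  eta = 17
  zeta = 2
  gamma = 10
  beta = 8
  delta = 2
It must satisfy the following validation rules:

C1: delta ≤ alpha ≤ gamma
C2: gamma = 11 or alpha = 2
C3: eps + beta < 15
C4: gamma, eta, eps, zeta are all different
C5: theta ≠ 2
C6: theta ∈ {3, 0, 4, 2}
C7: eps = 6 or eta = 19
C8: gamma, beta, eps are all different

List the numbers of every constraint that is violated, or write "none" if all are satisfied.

C1: values 2 ≤ 3 ≤ 10  OK
C2: gamma = 10 ≠ 11 and alpha = 3 ≠ 2; both disjuncts false  FAIL
C3: eps + beta = 6 + 8 = 14; 14 < 15  OK
C4: values 10, 17, 6, 2 are pairwise distinct  OK
C5: theta = 4, and 4 ≠ 2  OK
C6: theta = 4 is in {3, 0, 4, 2}  OK
C7: eps = 6 = 6 (first disjunct)  OK
C8: values 10, 8, 6 are pairwise distinct  OK

The assignment fails constraint 2.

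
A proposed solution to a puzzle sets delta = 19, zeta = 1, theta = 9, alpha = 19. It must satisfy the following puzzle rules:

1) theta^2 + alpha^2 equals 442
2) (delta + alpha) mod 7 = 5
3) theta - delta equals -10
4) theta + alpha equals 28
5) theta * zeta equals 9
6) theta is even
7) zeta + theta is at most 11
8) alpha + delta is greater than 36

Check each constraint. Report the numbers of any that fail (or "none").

No — constraints 2, 6 are not satisfied.

1) theta^2 + alpha^2 = 9^2 + 19^2 = 81 + 361 = 442  OK
2) delta + alpha = 38; 38 mod 7 = 3, not 5  FAIL
3) theta - delta = 9 - 19 = -10  OK
4) theta + alpha = 9 + 19 = 28  OK
5) theta * zeta = 9 * 1 = 9  OK
6) theta = 9 is odd  FAIL
7) zeta + theta = 1 + 9 = 10; 10 ≤ 11  OK
8) alpha + delta = 19 + 19 = 38; 38 > 36  OK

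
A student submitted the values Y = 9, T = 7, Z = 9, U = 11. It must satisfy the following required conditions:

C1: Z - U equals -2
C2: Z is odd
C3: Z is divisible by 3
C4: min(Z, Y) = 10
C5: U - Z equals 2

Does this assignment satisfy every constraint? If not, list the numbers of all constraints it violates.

No — constraint 4 is not satisfied.

C1: Z - U = 9 - 11 = -2  holds
C2: Z = 9 is odd  holds
C3: 9 / 3 = 3, so 3 divides 9  holds
C4: min(9, 9) = 9, not 10  fails
C5: U - Z = 11 - 9 = 2  holds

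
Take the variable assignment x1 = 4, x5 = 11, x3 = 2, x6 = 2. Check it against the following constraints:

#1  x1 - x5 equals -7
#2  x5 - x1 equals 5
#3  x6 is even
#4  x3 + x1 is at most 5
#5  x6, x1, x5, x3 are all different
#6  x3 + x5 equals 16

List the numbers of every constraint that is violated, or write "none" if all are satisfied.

#1 x1 - x5 = 4 - 11 = -7  ✔
#2 x5 - x1 = 11 - 4 = 7, not 5  ✘
#3 x6 = 2 is even  ✔
#4 x3 + x1 = 2 + 4 = 6; 6 > 5, bound 5 not met  ✘
#5 x6 = x3 = 2, not all different  ✘
#6 x3 + x5 = 2 + 11 = 13, not 16  ✘

The assignment fails constraints 2, 4, 5, 6.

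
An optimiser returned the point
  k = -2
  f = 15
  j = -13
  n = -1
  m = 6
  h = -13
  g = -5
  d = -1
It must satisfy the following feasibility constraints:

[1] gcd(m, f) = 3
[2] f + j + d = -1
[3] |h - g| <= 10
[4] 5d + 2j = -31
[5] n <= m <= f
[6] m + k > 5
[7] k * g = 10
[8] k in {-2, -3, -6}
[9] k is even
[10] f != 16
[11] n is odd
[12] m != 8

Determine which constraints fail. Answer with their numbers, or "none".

The assignment fails constraints 2 and 6.

[1] gcd(6, 15) = 3 — holds.
[2] f + j + d = 15 + (-13) + (-1) = 1, not -1 — fails.
[3] |-13 - (-5)| = 8; 8 ≤ 10 — holds.
[4] 5d + 2j = 5(-1) + 2(-13) = -31 — holds.
[5] values -1 <= 6 <= 15 — holds.
[6] m + k = 6 + (-2) = 4; 4 ≤ 5, bound 5 not met — fails.
[7] k * g = -2 * (-5) = 10 — holds.
[8] k = -2 is in {-2, -3, -6} — holds.
[9] k = -2 is even — holds.
[10] f = 15, and 15 ≠ 16 — holds.
[11] n = -1 is odd — holds.
[12] m = 6, and 6 ≠ 8 — holds.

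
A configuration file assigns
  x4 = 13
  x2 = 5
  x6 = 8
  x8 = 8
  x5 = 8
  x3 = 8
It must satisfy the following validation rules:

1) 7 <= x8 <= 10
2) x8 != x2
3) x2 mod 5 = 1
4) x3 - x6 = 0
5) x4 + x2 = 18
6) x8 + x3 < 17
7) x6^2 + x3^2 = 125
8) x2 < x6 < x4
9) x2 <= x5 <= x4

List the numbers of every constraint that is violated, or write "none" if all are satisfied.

1) x8 = 8 lies in [7, 10]  ✓
2) x8 = 8, x2 = 5; distinct  ✓
3) 5 mod 5 = 0, not 1  ✗
4) x3 - x6 = 8 - 8 = 0  ✓
5) x4 + x2 = 13 + 5 = 18  ✓
6) x8 + x3 = 8 + 8 = 16; 16 < 17  ✓
7) x6^2 + x3^2 = 8^2 + 8^2 = 64 + 64 = 128, not 125  ✗
8) values 5 < 8 < 13  ✓
9) values 5 <= 8 <= 13  ✓

No — constraints 3, 7 are not satisfied.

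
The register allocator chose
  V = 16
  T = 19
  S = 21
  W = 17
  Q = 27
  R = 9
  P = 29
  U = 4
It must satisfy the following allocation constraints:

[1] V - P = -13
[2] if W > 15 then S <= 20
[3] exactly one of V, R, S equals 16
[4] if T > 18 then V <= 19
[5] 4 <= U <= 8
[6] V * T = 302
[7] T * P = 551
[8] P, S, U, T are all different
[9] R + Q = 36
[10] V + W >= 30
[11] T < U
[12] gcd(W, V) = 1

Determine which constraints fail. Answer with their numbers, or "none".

[1] V - P = 16 - 29 = -13  true
[2] W = 17 > 15, so we need S ≤ 20; but S = 21 > 20  false
[3] V=16, R=9, S=21; 1 of them equals 16  true
[4] T = 19 > 18, so we need V ≤ 19; V = 16 ≤ 19  true
[5] U = 4 lies in [4, 8]  true
[6] V * T = 16 * 19 = 304, not 302  false
[7] T * P = 19 * 29 = 551  true
[8] values 29, 21, 4, 19 are pairwise distinct  true
[9] R + Q = 9 + 27 = 36  true
[10] V + W = 16 + 17 = 33; 33 ≥ 30  true
[11] T = 19, U = 4; 19 ≥ 4 (want <)  false
[12] gcd(17, 16) = 1  true

Violated: 2, 6, 11.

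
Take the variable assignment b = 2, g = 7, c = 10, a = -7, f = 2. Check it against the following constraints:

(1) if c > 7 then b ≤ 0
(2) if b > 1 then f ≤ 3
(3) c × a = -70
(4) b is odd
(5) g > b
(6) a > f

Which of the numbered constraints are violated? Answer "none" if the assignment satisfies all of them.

Violated: 1, 4, 6.

(1) c = 10 > 7, so we need b ≤ 0; but b = 2 > 0 — fails.
(2) b = 2 > 1, so we need f ≤ 3; f = 2 ≤ 3 — holds.
(3) c × a = 10 × (-7) = -70 — holds.
(4) b = 2 is even — fails.
(5) g = 7, b = 2; 7 > 2 — holds.
(6) a = -7, f = 2; -7 ≤ 2 (want >) — fails.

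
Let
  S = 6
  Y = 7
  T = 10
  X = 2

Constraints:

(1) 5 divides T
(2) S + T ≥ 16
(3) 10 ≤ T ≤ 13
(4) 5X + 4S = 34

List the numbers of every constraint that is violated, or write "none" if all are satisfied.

No violations.

(1) 10 / 5 = 2, so 5 divides 10  OK
(2) S + T = 6 + 10 = 16; 16 ≥ 16  OK
(3) T = 10 lies in [10, 13]  OK
(4) 5X + 4S = 5(2) + 4(6) = 34  OK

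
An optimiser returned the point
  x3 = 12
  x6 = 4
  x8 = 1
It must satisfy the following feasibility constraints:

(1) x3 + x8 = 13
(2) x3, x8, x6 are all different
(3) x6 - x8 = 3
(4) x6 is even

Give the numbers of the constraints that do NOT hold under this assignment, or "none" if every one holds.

(1) x3 + x8 = 12 + 1 = 13 — holds.
(2) values 12, 1, 4 are pairwise distinct — holds.
(3) x6 - x8 = 4 - 1 = 3 — holds.
(4) x6 = 4 is even — holds.

Yes — all constraints hold.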